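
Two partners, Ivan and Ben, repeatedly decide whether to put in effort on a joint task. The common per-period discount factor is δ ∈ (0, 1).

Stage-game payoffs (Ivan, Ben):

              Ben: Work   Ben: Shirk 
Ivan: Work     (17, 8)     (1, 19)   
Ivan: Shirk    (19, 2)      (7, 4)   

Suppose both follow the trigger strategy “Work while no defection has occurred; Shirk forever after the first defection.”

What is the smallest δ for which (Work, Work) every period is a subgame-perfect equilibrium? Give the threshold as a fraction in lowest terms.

For Ivan: deviation gain 19−17 = 2, per-period punishment loss 17−7 = 10. IC gives δ ≥ 2/12 = 1/6.
For Ben: gain 11, loss 4 per period, so δ ≥ 11/15.
The tighter constraint is Ben's, so cooperation needs δ ≥ 11/15.

11/15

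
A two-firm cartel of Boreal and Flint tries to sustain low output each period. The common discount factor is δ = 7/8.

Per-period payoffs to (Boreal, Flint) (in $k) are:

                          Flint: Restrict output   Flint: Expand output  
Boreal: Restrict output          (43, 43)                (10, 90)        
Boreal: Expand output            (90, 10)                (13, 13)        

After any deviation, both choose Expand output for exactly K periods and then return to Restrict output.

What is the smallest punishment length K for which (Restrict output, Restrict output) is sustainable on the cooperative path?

Need Σ_{k=1}^{K} δ^k ≥ (90−43)/(43−13) = 1.5667 at δ = 7/8.
At K = 1 the sum is 0.8750 < 1.5667; at K = 2 it is 1.6406 ≥ 1.5667.
So the minimum punishment length is K = 2.

2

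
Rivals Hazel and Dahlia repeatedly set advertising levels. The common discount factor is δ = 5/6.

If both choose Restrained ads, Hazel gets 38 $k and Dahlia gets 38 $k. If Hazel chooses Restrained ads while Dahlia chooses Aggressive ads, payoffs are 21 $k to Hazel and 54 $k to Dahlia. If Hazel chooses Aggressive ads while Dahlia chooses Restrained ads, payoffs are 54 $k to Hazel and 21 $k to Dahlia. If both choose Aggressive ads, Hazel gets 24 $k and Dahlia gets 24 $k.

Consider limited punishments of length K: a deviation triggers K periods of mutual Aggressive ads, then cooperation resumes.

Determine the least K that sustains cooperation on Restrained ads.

No profitable deviation requires (38−24)(δ+…+δ^K) ≥ 54−38, i.e. δ+…+δ^K ≥ 8/7 ≈ 1.1429.
With δ = 5/6, the partial sums are K=1: 0.8333, K=2: 1.5278.
K = 2 is the first length at which the sum reaches 1.1429.

2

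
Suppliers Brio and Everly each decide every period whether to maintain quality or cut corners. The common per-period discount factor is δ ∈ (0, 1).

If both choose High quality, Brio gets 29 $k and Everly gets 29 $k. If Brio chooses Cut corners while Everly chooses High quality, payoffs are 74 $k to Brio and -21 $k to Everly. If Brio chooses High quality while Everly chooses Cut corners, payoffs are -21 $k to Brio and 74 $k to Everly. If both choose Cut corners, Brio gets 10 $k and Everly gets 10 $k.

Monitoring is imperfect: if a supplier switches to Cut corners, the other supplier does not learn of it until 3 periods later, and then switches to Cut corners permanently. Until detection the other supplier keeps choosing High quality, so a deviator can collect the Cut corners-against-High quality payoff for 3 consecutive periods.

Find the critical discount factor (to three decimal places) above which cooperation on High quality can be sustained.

The best deviation is to choose Cut corners for all 3 undetected periods, earning 74 each, then 10 forever once detected.
Deviation value: 74(1−δ^3)/(1−δ) + 10δ^3/(1−δ); cooperation value: 29/(1−δ).
IC: 29 ≥ 74(1−δ^3) + 10δ^3 = 74 − 64δ^3.
So δ^3 ≥ 45/64, giving δ ≥ (45/64)^(1/3) ≈ 0.889.

0.889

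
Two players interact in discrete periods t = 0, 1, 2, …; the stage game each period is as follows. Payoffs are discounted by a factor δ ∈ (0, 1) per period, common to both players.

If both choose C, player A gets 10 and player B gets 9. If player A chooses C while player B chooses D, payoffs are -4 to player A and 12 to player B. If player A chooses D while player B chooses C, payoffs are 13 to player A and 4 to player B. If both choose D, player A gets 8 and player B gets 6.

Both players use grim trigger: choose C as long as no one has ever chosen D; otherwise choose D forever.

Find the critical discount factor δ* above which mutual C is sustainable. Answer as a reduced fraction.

3/5

player A's threshold: (13−10)/(13−8) = 3/5.
player B's threshold: (12−9)/(12−6) = 1/2.
3/5 > 1/2, so player A binds and δ* = 3/5.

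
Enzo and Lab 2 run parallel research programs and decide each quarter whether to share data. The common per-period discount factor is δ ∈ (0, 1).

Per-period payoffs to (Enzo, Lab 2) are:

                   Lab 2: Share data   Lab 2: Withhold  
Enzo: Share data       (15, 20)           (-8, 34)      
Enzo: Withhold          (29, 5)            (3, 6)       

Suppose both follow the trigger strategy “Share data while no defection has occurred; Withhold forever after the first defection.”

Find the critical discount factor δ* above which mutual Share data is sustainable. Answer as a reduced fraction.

7/13

Enzo: cooperation gives 15 each period; deviation gives 29 once then 3 forever.
  15/(1−δ) ≥ 29 + 3δ/(1−δ) ⇒ δ ≥ 14/26 = 7/13.
Lab 2: cooperation gives 20 each period; deviation gives 34 once then 6 forever.
  δ ≥ 14/28 = 1/2.
Both must hold, so the binding constraint is Enzo's: δ ≥ 7/13.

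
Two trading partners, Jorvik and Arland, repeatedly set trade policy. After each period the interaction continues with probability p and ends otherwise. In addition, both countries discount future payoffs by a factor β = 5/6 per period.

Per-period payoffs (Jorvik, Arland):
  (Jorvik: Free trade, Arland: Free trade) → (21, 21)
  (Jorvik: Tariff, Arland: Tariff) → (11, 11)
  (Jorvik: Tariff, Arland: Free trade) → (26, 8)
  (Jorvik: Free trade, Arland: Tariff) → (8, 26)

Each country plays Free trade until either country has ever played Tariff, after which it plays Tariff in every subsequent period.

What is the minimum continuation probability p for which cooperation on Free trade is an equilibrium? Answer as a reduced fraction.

2/5

Expected continuation weight on next period's payoff is β·p = 5/6·p, which plays the role of the discount factor.
Cooperation requires 5/6·p ≥ (26−21)/(26−11) = 1/3, hence p ≥ 2/5.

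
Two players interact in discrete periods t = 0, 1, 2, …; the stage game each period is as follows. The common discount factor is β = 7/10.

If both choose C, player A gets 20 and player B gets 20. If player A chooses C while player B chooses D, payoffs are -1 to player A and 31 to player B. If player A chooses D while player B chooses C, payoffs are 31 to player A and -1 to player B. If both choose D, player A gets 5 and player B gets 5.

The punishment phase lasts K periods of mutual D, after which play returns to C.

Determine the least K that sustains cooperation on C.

2

No profitable deviation requires (20−5)(β+…+β^K) ≥ 31−20, i.e. β+…+β^K ≥ 11/15 ≈ 0.7333.
With β = 7/10, the partial sums are K=1: 0.7000, K=2: 1.1900.
K = 2 is the first length at which the sum reaches 0.7333.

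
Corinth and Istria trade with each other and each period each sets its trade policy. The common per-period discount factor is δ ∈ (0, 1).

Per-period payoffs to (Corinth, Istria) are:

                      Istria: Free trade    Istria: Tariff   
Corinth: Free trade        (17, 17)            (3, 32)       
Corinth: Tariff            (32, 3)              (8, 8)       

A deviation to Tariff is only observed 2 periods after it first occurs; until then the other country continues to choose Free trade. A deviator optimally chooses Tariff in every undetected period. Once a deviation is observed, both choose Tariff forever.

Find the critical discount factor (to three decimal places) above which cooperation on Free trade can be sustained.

The best deviation is to choose Tariff for all 2 undetected periods, earning 32 each, then 8 forever once detected.
Deviation value: 32(1−δ^2)/(1−δ) + 8δ^2/(1−δ); cooperation value: 17/(1−δ).
IC: 17 ≥ 32(1−δ^2) + 8δ^2 = 32 − 24δ^2.
So δ^2 ≥ 15/24 = 5/8, giving δ ≥ (5/8)^(1/2) ≈ 0.791.

0.791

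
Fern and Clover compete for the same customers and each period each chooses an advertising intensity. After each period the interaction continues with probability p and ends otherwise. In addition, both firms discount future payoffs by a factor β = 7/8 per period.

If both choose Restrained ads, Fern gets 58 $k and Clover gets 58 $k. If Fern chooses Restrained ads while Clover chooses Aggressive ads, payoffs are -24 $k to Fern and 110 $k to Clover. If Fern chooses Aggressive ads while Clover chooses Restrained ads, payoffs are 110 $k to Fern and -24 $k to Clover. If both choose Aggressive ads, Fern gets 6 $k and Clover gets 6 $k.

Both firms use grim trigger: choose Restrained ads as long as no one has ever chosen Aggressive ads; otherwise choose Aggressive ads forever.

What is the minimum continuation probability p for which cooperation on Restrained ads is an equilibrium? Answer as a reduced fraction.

4/7

Expected continuation weight on next period's payoff is β·p = 7/8·p, which plays the role of the discount factor.
Cooperation requires 7/8·p ≥ (110−58)/(110−6) = 1/2, hence p ≥ 4/7.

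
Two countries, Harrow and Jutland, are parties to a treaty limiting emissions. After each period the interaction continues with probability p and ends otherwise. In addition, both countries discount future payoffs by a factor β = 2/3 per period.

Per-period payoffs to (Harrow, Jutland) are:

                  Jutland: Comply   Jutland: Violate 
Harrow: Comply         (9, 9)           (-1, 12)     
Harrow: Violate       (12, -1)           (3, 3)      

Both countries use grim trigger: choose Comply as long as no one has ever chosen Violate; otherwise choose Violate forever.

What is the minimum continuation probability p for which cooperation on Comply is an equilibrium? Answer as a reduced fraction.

Expected continuation weight on next period's payoff is β·p = 2/3·p, which plays the role of the discount factor.
Cooperation requires 2/3·p ≥ (12−9)/(12−3) = 1/3, hence p ≥ 1/2.

1/2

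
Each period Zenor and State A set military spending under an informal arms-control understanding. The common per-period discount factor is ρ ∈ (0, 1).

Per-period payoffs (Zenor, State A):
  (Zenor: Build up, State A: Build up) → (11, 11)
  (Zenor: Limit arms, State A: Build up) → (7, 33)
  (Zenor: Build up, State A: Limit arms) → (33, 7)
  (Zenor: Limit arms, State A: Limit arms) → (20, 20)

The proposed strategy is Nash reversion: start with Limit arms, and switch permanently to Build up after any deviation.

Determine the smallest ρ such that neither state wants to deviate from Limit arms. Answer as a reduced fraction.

13/22

One-period gain from deviating is 33 − 20 = 13. The loss is 20 − 11 = 9 in every subsequent period, with present value 9·ρ/(1−ρ).
Deviation is unprofitable when 9·ρ/(1−ρ) ≥ 13, i.e. ρ/(1−ρ) ≥ 13/9.
Equivalently ρ ≥ 13/(13+9) = 13/22.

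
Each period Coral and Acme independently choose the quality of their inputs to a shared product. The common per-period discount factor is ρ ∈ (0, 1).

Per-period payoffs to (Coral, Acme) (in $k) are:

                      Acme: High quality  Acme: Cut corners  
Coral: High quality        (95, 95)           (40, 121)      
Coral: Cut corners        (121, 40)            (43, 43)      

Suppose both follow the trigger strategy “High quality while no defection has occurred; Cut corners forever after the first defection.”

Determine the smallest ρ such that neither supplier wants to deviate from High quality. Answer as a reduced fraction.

1/3

95/(1−ρ) ≥ 121 + 43ρ/(1−ρ)
95 ≥ 121 − 78ρ
ρ ≥ 26/78 = 1/3.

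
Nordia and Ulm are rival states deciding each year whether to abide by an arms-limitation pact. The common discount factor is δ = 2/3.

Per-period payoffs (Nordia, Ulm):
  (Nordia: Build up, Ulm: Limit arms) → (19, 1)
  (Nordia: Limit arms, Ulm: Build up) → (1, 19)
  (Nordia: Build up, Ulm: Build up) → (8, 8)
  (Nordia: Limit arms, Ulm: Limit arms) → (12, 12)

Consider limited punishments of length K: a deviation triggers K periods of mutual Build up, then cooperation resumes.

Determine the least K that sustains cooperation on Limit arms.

6

No profitable deviation requires (12−8)(δ+…+δ^K) ≥ 19−12, i.e. δ+…+δ^K ≥ 7/4 ≈ 1.7500.
With δ = 2/3, the partial sums are K=1: 0.6667, K=2: 1.1111, K=3: 1.4074, K=4: 1.6049, K=5: 1.7366, K=6: 1.8244.
K = 6 is the first length at which the sum reaches 1.7500.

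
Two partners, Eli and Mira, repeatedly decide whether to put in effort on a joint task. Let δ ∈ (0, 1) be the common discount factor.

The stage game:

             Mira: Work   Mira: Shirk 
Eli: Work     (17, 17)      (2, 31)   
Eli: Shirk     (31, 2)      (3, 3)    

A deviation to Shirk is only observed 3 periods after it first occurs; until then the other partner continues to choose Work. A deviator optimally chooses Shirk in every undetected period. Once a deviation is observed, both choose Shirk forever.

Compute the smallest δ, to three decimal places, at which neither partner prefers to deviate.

0.794

The best deviation is to choose Shirk for all 3 undetected periods, earning 31 each, then 3 forever once detected.
Deviation value: 31(1−δ^3)/(1−δ) + 3δ^3/(1−δ); cooperation value: 17/(1−δ).
IC: 17 ≥ 31(1−δ^3) + 3δ^3 = 31 − 28δ^3.
So δ^3 ≥ 14/28 = 1/2, giving δ ≥ (1/2)^(1/3) ≈ 0.794.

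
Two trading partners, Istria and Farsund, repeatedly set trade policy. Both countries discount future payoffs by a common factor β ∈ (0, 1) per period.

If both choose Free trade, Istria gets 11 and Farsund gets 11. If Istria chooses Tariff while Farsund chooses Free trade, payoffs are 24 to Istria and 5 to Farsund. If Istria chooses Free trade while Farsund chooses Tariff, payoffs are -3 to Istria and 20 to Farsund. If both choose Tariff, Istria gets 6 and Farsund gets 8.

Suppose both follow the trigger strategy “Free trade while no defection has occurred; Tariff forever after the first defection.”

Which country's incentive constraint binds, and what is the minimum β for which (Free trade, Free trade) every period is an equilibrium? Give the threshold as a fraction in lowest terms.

Istria: cooperation gives 11 each period; deviation gives 24 once then 6 forever.
  11/(1−β) ≥ 24 + 6β/(1−β) ⇒ β ≥ 13/18.
Farsund: cooperation gives 11 each period; deviation gives 20 once then 8 forever.
  β ≥ 9/12 = 3/4.
Both must hold, so the binding constraint is Farsund's: β ≥ 3/4.

Farsund; β ≥ 3/4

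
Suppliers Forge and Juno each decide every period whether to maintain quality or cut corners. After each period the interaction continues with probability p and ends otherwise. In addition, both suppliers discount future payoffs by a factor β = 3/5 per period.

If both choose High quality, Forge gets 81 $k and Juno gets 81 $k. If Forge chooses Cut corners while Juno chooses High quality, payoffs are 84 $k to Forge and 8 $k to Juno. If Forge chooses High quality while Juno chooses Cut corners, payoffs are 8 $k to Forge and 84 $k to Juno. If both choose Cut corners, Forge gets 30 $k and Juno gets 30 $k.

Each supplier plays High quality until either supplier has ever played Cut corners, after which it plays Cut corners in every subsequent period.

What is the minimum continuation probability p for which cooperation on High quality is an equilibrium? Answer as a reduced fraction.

With continuation probability p and discount β, the effective per-period discount factor is βp.
Grim-trigger IC: βp ≥ (84−81)/(84−30) = 1/18.
So p ≥ (1/18)/(3/5) = 5/54.

5/54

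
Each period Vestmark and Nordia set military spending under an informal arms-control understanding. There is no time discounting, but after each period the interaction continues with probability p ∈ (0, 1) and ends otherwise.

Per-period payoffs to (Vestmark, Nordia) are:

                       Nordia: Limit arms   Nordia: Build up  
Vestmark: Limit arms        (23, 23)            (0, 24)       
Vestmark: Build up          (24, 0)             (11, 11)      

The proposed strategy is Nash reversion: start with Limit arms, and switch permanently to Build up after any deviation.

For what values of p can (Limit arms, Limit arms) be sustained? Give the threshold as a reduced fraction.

1/13

With no time discounting, the continuation probability p plays the role of the discount factor.
Grim-trigger IC: 23/(1−p) ≥ 24 + 11p/(1−p) ⇒ p ≥ (24−23)/(24−11) = 1/13.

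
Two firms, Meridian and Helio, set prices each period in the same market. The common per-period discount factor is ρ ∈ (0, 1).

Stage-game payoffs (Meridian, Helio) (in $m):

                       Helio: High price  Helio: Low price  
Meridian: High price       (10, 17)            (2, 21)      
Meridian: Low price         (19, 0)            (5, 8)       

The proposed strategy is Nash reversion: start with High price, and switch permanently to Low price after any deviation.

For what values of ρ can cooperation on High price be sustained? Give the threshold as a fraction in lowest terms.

For Meridian: deviation gain 19−10 = 9, per-period punishment loss 10−5 = 5. IC gives ρ ≥ 9/14.
For Helio: gain 4, loss 9 per period, so ρ ≥ 4/13.
The tighter constraint is Meridian's, so cooperation needs ρ ≥ 9/14.

9/14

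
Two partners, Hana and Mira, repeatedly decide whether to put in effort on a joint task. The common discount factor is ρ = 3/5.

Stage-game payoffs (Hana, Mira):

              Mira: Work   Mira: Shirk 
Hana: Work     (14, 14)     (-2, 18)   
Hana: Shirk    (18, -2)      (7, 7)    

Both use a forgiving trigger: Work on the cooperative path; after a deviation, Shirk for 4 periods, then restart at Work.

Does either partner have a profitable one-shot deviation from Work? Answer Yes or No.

No

A one-shot deviation gives 18 now, then 7 for 4 periods, then back to 14.
Gain from deviating: (18−14) today; loss: (14−7) in each of the next 4 periods.
No-deviation condition: (14−7)(ρ+…+ρ^4) ≥ 18−14, i.e. ρ+…+ρ^4 ≥ 4/7.
At ρ = 3/5: ρ+…+ρ^4 = 1.3056 ≥ 0.5714.
So cooperation is sustainable.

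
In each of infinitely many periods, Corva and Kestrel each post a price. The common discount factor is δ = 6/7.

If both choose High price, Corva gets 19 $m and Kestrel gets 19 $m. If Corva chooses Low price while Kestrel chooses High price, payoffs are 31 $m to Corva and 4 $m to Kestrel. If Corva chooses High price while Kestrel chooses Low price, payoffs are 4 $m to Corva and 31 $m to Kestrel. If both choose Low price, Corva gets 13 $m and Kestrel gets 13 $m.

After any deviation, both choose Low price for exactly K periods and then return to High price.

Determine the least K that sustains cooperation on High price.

3

No profitable deviation requires (19−13)(δ+…+δ^K) ≥ 31−19, i.e. δ+…+δ^K ≥ 2 ≈ 2.0000.
With δ = 6/7, the partial sums are K=1: 0.8571, K=2: 1.5918, K=3: 2.2216.
K = 3 is the first length at which the sum reaches 2.0000.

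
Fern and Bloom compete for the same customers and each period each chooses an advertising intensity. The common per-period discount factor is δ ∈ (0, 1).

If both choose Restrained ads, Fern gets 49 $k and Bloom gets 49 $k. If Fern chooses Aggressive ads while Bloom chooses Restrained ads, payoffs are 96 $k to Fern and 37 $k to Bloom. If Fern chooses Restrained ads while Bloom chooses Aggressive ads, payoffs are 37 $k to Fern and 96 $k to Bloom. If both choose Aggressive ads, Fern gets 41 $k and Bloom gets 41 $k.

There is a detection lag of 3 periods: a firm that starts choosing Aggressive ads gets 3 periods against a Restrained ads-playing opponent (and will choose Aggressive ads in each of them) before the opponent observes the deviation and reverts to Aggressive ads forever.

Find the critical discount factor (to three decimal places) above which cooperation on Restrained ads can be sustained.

Deviating for the 3 undetected periods gains 96−49 = 47 per period over cooperation, then loses 49−41 = 8 per period forever once punishment starts.
Gain: 47(1 + δ + … + δ^2); loss: 8·δ^3/(1−δ).
No profitable deviation ⇔ 47(1−δ^3) ≤ 8·δ^3, i.e. δ^3 ≥ 47/(47+8) = 47/55.
Hence δ ≥ (47/55)^(1/3) ≈ 0.949.

0.949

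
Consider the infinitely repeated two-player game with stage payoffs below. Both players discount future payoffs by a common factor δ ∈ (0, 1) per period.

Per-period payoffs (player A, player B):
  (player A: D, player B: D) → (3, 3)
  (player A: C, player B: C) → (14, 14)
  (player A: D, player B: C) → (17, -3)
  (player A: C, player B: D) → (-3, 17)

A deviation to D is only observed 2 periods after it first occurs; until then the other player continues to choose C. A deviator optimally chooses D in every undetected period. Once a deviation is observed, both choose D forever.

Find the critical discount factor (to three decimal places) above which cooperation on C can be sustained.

The best deviation is to choose D for all 2 undetected periods, earning 17 each, then 3 forever once detected.
Deviation value: 17(1−δ^2)/(1−δ) + 3δ^2/(1−δ); cooperation value: 14/(1−δ).
IC: 14 ≥ 17(1−δ^2) + 3δ^2 = 17 − 14δ^2.
So δ^2 ≥ 3/14, giving δ ≥ (3/14)^(1/2) ≈ 0.463.

0.463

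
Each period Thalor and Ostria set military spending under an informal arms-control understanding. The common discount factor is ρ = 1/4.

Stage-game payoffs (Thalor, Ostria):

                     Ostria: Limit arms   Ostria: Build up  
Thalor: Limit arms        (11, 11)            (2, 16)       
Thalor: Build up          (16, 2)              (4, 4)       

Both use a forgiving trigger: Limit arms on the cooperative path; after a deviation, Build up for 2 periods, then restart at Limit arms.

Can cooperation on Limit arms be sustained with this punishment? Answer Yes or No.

A one-shot deviation gives 16 now, then 4 for 2 periods, then back to 11.
Gain from deviating: (16−11) today; loss: (11−4) in each of the next 2 periods.
No-deviation condition: (11−4)(ρ+…+ρ^2) ≥ 16−11, i.e. ρ+…+ρ^2 ≥ 5/7.
At ρ = 1/4: ρ+…+ρ^2 = 0.3125 < 0.7143.
So cooperation is not sustainable.

No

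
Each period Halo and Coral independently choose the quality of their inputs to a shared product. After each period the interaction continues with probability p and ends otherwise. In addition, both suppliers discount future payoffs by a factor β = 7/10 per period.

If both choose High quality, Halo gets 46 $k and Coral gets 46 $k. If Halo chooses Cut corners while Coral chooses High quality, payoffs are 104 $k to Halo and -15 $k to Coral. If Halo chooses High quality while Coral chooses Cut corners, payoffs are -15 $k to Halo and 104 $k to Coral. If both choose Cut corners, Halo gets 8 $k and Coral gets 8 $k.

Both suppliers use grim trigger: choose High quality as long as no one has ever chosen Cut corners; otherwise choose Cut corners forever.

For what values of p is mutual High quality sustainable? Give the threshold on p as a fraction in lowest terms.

145/168

Expected continuation weight on next period's payoff is β·p = 7/10·p, which plays the role of the discount factor.
Cooperation requires 7/10·p ≥ (104−46)/(104−8) = 29/48, hence p ≥ 145/168.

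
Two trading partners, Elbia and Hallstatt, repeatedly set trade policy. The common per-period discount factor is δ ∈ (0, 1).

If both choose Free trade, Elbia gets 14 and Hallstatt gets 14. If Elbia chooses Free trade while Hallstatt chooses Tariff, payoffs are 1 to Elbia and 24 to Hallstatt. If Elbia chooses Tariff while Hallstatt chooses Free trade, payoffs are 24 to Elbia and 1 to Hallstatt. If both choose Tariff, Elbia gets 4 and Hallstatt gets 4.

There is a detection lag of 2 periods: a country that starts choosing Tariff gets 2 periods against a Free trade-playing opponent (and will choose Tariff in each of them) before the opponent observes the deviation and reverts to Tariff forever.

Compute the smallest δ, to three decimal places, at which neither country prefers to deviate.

The best deviation is to choose Tariff for all 2 undetected periods, earning 24 each, then 4 forever once detected.
Deviation value: 24(1−δ^2)/(1−δ) + 4δ^2/(1−δ); cooperation value: 14/(1−δ).
IC: 14 ≥ 24(1−δ^2) + 4δ^2 = 24 − 20δ^2.
So δ^2 ≥ 10/20 = 1/2, giving δ ≥ (1/2)^(1/2) ≈ 0.707.

0.707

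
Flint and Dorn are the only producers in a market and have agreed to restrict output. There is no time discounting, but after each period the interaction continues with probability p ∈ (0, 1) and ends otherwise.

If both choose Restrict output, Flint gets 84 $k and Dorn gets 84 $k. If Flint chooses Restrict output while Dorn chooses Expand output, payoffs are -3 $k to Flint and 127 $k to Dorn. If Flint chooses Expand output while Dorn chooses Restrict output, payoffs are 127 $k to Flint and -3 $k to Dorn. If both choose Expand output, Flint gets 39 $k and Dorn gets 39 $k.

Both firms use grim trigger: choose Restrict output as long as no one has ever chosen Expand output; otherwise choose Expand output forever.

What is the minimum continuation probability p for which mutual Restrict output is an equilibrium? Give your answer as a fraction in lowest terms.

43/88

With no time discounting, the continuation probability p plays the role of the discount factor.
Grim-trigger IC: 84/(1−p) ≥ 127 + 39p/(1−p) ⇒ p ≥ (127−84)/(127−39) = 43/88.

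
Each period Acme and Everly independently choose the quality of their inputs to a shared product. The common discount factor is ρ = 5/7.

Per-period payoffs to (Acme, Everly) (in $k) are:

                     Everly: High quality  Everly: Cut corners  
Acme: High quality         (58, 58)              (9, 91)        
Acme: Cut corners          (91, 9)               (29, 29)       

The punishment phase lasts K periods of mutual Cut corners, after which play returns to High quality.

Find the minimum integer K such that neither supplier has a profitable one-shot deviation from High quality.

Need Σ_{k=1}^{K} ρ^k ≥ (91−58)/(58−29) = 1.1379 at ρ = 5/7.
At K = 1 the sum is 0.7143 < 1.1379; at K = 2 it is 1.2245 ≥ 1.1379.
So the minimum punishment length is K = 2.

2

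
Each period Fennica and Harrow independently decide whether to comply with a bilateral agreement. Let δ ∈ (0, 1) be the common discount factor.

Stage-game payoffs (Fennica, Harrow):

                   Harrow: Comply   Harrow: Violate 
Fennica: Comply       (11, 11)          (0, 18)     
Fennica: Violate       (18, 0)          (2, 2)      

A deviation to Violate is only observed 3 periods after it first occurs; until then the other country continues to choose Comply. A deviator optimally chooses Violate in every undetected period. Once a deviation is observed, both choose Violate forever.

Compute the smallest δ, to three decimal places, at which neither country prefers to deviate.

The best deviation is to choose Violate for all 3 undetected periods, earning 18 each, then 2 forever once detected.
Deviation value: 18(1−δ^3)/(1−δ) + 2δ^3/(1−δ); cooperation value: 11/(1−δ).
IC: 11 ≥ 18(1−δ^3) + 2δ^3 = 18 − 16δ^3.
So δ^3 ≥ 7/16, giving δ ≥ (7/16)^(1/3) ≈ 0.759.

0.759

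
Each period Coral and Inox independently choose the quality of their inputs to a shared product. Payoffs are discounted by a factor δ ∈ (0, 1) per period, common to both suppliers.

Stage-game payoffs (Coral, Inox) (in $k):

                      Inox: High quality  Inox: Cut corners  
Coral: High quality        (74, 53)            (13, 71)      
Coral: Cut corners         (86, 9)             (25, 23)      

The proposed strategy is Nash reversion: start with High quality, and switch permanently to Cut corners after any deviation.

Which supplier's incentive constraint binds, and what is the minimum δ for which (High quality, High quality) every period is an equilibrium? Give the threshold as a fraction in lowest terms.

Coral's threshold: (86−74)/(86−25) = 12/61.
Inox's threshold: (71−53)/(71−23) = 3/8.
12/61 < 3/8, so Inox binds and δ* = 3/8.

Inox; δ ≥ 3/8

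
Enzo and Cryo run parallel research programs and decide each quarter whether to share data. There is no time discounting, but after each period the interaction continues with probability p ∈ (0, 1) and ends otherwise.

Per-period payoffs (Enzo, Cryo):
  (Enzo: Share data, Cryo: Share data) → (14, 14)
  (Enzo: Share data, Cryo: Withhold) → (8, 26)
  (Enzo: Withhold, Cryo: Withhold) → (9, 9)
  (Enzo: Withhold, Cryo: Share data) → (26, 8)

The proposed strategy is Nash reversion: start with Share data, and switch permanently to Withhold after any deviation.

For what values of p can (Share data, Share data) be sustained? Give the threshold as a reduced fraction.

With no time discounting, the continuation probability p plays the role of the discount factor.
Grim-trigger IC: 14/(1−p) ≥ 26 + 9p/(1−p) ⇒ p ≥ (26−14)/(26−9) = 12/17.

12/17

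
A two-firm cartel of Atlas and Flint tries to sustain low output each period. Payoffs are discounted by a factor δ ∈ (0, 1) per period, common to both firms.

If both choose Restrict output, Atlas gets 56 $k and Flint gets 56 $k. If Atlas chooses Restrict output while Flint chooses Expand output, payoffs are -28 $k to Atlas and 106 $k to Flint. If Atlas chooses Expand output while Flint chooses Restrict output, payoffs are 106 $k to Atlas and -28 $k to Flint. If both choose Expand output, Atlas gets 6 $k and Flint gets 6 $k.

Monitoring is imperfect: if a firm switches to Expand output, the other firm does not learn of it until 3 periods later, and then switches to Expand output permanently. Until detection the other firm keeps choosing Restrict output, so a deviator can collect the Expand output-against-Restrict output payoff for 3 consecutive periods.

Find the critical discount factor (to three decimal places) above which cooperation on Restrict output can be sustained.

0.794

The best deviation is to choose Expand output for all 3 undetected periods, earning 106 each, then 6 forever once detected.
Deviation value: 106(1−δ^3)/(1−δ) + 6δ^3/(1−δ); cooperation value: 56/(1−δ).
IC: 56 ≥ 106(1−δ^3) + 6δ^3 = 106 − 100δ^3.
So δ^3 ≥ 50/100 = 1/2, giving δ ≥ (1/2)^(1/3) ≈ 0.794.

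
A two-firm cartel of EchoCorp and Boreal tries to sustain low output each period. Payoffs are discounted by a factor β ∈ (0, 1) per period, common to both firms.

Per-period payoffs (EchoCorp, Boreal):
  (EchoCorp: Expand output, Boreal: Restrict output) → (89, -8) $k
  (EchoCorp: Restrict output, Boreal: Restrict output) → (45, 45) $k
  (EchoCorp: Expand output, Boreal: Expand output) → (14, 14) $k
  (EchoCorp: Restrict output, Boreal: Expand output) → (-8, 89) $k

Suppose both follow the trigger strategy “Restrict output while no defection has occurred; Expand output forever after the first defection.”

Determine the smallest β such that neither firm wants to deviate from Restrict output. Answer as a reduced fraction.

One-period gain from deviating is 89 − 45 = 44. The loss is 45 − 14 = 31 in every subsequent period, with present value 31·β/(1−β).
Deviation is unprofitable when 31·β/(1−β) ≥ 44, i.e. β/(1−β) ≥ 44/31.
Equivalently β ≥ 44/(44+31) = 44/75.

44/75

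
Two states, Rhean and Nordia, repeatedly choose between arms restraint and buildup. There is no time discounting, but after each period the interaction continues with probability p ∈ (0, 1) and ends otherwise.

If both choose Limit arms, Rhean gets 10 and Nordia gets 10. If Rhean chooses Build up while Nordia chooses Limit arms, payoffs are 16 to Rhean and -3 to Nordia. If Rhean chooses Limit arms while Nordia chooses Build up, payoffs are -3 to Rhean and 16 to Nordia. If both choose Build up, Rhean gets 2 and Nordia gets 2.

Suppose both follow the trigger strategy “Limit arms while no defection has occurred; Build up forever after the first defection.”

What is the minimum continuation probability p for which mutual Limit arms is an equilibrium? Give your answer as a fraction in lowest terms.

With no time discounting, the continuation probability p plays the role of the discount factor.
Grim-trigger IC: 10/(1−p) ≥ 16 + 2p/(1−p) ⇒ p ≥ (16−10)/(16−2) = 3/7.

3/7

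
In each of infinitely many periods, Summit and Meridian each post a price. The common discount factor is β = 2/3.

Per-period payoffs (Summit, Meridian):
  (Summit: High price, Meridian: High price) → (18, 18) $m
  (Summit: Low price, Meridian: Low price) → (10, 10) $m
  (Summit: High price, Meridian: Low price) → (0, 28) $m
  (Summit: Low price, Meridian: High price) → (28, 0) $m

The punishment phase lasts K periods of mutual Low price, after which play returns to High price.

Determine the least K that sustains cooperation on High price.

IC: β(1−β^K)/(1−β) ≥ (28−18)/(18−10) = 5/4.
With β = 2/3: need 1 − β^K ≥ 5/4·(1−2/3)/(2/3), i.e. β^K ≤ 0.3750.
Since (2/3)^2 = 0.4444 and (2/3)^3 = 0.2963, the smallest such K is 3.

3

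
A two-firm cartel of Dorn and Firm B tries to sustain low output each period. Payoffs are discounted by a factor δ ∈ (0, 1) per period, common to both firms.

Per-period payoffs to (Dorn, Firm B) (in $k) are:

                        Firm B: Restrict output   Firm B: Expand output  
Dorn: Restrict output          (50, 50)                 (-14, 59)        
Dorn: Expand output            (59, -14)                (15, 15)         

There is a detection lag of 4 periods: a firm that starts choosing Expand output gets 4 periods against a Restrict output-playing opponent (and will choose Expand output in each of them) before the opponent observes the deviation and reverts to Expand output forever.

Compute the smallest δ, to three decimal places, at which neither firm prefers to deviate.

Deviating for the 4 undetected periods gains 59−50 = 9 per period over cooperation, then loses 50−15 = 35 per period forever once punishment starts.
Gain: 9(1 + δ + … + δ^3); loss: 35·δ^4/(1−δ).
No profitable deviation ⇔ 9(1−δ^4) ≤ 35·δ^4, i.e. δ^4 ≥ 9/(9+35) = 9/44.
Hence δ ≥ (9/44)^(1/4) ≈ 0.673.

0.673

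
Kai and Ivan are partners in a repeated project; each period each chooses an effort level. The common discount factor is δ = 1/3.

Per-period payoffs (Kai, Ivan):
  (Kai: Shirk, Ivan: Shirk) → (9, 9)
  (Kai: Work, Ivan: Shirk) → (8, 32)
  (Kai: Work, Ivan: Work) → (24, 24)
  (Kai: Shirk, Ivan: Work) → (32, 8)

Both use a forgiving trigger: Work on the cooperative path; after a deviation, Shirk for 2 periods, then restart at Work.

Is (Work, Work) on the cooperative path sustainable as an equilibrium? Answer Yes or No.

A one-shot deviation gives 32 now, then 9 for 2 periods, then back to 24.
Gain from deviating: (32−24) today; loss: (24−9) in each of the next 2 periods.
No-deviation condition: (24−9)(δ+…+δ^2) ≥ 32−24, i.e. δ+…+δ^2 ≥ 8/15.
At δ = 1/3: δ+…+δ^2 = 0.4444 < 0.5333.
So cooperation is not sustainable.

No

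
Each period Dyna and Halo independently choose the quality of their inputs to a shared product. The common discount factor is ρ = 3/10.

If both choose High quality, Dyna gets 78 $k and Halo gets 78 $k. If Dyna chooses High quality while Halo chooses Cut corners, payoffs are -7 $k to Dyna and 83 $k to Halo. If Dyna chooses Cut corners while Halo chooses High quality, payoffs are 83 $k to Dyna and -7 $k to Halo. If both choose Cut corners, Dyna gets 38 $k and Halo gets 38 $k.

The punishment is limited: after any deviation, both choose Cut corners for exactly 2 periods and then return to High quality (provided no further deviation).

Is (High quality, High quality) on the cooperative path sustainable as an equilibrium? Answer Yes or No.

Yes

IC: ρ+…+ρ^2 ≥ (83−78)/(78−38) = 1/8.
At ρ = 3/10: partial sum = 0.3900 ≥ 0.1250. Cooperation sustainable.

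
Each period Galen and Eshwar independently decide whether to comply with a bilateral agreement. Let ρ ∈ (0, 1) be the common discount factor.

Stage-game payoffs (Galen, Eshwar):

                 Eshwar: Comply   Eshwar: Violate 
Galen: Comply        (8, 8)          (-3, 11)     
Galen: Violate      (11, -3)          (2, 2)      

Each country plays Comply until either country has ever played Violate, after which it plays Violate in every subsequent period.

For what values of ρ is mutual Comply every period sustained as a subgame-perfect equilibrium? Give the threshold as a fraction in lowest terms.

1/3

8/(1−ρ) ≥ 11 + 2ρ/(1−ρ)
8 ≥ 11 − 9ρ
ρ ≥ 3/9 = 1/3.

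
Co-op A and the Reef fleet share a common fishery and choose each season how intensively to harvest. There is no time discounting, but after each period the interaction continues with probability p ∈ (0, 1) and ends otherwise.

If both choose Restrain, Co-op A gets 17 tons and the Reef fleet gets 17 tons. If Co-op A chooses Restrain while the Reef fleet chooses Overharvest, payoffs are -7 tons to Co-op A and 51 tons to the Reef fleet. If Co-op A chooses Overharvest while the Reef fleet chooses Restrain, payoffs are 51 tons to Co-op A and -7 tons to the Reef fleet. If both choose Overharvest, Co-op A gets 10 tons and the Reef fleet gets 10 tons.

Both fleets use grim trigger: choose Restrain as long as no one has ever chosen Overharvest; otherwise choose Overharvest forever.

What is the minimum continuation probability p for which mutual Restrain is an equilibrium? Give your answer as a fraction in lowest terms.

34/41

Expected cooperation value is 17 + p·17 + p²·17 + … = 17/(1−p); deviation gives 51 + p·10/(1−p).
17 ≥ 51(1−p) + 10p ⇒ 41p ≥ 34 ⇒ p ≥ 34/41.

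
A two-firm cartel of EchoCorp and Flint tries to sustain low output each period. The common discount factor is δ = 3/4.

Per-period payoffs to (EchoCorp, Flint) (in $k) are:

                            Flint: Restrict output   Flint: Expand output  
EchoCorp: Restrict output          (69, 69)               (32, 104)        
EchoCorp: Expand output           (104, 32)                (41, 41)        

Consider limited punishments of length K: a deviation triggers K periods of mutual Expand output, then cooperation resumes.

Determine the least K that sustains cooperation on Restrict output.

2

IC: δ(1−δ^K)/(1−δ) ≥ (104−69)/(69−41) = 5/4.
With δ = 3/4: need 1 − δ^K ≥ 5/4·(1−3/4)/(3/4), i.e. δ^K ≤ 0.5833.
Since (3/4)^1 = 0.7500 and (3/4)^2 = 0.5625, the smallest such K is 2.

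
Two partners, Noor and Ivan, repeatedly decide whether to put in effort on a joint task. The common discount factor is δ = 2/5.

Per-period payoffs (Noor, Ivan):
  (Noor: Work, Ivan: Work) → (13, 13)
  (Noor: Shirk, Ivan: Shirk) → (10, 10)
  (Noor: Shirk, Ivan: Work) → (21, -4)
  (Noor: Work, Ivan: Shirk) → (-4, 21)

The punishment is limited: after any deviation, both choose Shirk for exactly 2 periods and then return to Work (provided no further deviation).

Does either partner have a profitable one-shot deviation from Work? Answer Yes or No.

Yes

IC: δ+…+δ^2 ≥ (21−13)/(13−10) = 8/3.
At δ = 2/5: partial sum = 0.5600 < 2.6667. Cooperation not sustainable.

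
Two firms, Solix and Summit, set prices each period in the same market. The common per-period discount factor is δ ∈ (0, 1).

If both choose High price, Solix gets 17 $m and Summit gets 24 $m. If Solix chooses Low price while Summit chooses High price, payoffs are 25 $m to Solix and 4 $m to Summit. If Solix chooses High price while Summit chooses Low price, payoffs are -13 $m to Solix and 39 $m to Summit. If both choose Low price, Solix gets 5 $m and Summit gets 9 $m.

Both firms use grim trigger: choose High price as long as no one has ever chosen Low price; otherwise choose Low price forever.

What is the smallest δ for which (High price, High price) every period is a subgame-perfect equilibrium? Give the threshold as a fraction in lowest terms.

Solix's threshold: (25−17)/(25−5) = 2/5.
Summit's threshold: (39−24)/(39−9) = 1/2.
2/5 < 1/2, so Summit binds and δ* = 1/2.

1/2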